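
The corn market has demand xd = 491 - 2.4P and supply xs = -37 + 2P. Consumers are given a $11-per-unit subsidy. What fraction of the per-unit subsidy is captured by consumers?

Consumer share = 5/11

Pre-subsidy: 491 - 2.4P = -37 + 2P gives P* = 120, x* = 203.
With the rebate, buyers effectively pay Pb = Ps − 11, where Ps is the price sellers receive.
Demand in terms of Ps becomes xd = 491 − 2.4(Ps − 11) = 517.4 - 2.4Ps. Setting this equal to supply: 517.4 - 2.4Ps = -37 + 2Ps, so Ps = 126.
Buyers pay Pb = 126 − 11 = 115; x' = -37 + 2·126 = 215.
Buyers' price falls by P* − Pb = 120 − 115 = 5; sellers' price rises by Ps − P* = 126 − 120 = 6.
So consumers capture 5/11 = 5/11 of each unit of subsidy.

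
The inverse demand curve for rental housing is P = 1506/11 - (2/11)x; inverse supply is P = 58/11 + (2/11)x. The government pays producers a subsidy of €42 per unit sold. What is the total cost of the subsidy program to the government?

Pre-subsidy: 1506/11 - (2/11)x = 58/11 + (2/11)x gives x* = 362 and P* = 782/11.
With the subsidy, sellers receive Ps = Pb + 42 for each unit, where Pb is the price buyers pay.
On the curves, Pb = 1506/11 - (2/11)x and Ps = 58/11 + (2/11)x; the wedge Ps − Pb = 42 gives 58/11 + (2/11)x − (1506/11 - (2/11)x) = 42, so x' = 477.5.
Then Pb = 1506/11 − (2/11)·477.5 = 551/11 and Ps = 58/11 + (2/11)·477.5 = 1013/11.
Government outlay = subsidy × quantity = 42 × 477.5 = 20055.

Government cost = €20055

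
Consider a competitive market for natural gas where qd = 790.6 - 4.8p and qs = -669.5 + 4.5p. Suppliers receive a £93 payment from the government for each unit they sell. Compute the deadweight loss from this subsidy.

Deadweight loss = £10044

Pre-subsidy: 790.6 - 4.8p = -669.5 + 4.5p gives p* = 157, q* = 37.
With the subsidy, sellers receive ps = pb + 93 for each unit, where pb is the price buyers pay.
Supply in terms of pb becomes qs = -669.5 + 4.5(pb + 93) = -251 + 4.5pb. Setting this equal to demand: 790.6 - 4.8pb = -251 + 4.5pb, so pb = 112.
Sellers receive ps = 112 + 93 = 205; q' = 790.6 − 4.8·112 = 253.
The subsidy expands output by 253 − 37 = 216 past the efficient level; on those units the gap between marginal cost and willingness to pay runs from 0 up to 93.
DWL = ½ × 93 × 216 = 10044.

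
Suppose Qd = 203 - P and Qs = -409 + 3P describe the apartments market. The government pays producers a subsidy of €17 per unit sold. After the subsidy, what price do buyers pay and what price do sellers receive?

Pre-subsidy: 203 - P = -409 + 3P gives P* = 153, Q* = 50.
With the subsidy, sellers receive Ps = Pb + 17 for each unit, where Pb is the price buyers pay.
Supply in terms of Pb becomes Qs = -409 + 3(Pb + 17) = -358 + 3Pb. Setting this equal to demand: 203 - Pb = -358 + 3Pb, so Pb = 140.25.
Sellers receive Ps = 140.25 + 17 = 157.25; Q' = 203 − 1·140.25 = 62.75.

Buyers pay €140.25; sellers receive €157.25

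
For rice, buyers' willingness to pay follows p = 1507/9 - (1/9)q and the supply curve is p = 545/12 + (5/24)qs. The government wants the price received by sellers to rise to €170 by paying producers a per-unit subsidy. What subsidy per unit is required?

Required subsidy s = €69 per unit

At a seller price of 170, quantity supplied is -218 + 4.8·170 = 598.
Buyers absorb 598 only when they pay pb = 1507/9 − (1/9)·598 = 101.
s = ps − pb = 170 − 101 = 69.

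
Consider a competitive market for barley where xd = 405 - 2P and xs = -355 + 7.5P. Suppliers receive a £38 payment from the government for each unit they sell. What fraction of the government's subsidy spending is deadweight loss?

DWL / government spending = 6/61

Pre-subsidy: 405 - 2P = -355 + 7.5P gives P* = 80, x* = 245.
With the subsidy, sellers receive Ps = Pb + 38 for each unit, where Pb is the price buyers pay.
Supply in terms of Pb becomes xs = -355 + 7.5(Pb + 38) = -70 + 7.5Pb. Setting this equal to demand: 405 - 2Pb = -70 + 7.5Pb, so Pb = 50.
Sellers receive Ps = 50 + 38 = 88; x' = 405 − 2·50 = 305.
ΔCS = ½(245 + 305)(80 − 50) = 8250; ΔPS = ½(245 + 305)(88 − 80) = 2200.
Government spending = 38 × 305 = 11590.
DWL = ½ × 38 × (305 − 245) = 1140; fraction = 1140 / 11590 = 6/61.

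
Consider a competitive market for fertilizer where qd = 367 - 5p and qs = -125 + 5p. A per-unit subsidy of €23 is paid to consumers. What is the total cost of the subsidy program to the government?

Pre-subsidy: 367 - 5p = -125 + 5p gives p* = 49.2, q* = 121.
With the rebate, buyers effectively pay pb = ps − 23, where ps is the price sellers receive.
Demand in terms of ps becomes qd = 367 − 5(ps − 23) = 482 - 5ps. Setting this equal to supply: 482 - 5ps = -125 + 5ps, so ps = 60.7.
Buyers pay pb = 60.7 − 23 = 37.7; q' = -125 + 5·60.7 = 178.5.
Government outlay = subsidy × quantity = 23 × 178.5 = 4105.5.

Government cost = €4105.5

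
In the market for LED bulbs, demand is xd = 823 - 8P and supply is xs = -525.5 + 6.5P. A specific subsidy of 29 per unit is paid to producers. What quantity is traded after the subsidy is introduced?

x' = 183

Pre-subsidy: 823 - 8P = -525.5 + 6.5P gives P* = 93, x* = 79.
With the subsidy, sellers receive Ps = Pb + 29 for each unit, where Pb is the price buyers pay.
Supply in terms of Pb becomes xs = -525.5 + 6.5(Pb + 29) = -337 + 6.5Pb. Setting this equal to demand: 823 - 8Pb = -337 + 6.5Pb, so Pb = 80.
Sellers receive Ps = 80 + 29 = 109; x' = 823 − 8·80 = 183.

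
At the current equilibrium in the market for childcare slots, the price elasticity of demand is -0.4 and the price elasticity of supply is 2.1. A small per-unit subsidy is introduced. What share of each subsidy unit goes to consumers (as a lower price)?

For a small subsidy around the equilibrium, the benefit split depends on the relative slopes, which at a point are proportional to the elasticities.
Buyer share = εs/(εs + |εd|) = 2.1/(2.1 + 0.4) = 0.84; seller share = |εd|/(εs + |εd|) = 0.16.

Consumer share = 0.84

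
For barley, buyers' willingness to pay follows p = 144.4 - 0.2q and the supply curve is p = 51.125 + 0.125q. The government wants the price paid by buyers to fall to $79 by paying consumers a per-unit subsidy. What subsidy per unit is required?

Required subsidy s = $13 per unit

At a buyer price of 79, quantity demanded is 722 − 5·79 = 327.
Sellers supply 327 only when they receive ps = 51.125 + 0.125·327 = 92.
s = ps − pb = 92 − 79 = 13.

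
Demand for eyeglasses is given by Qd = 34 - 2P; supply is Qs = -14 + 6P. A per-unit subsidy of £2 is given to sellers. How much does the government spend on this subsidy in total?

Government cost = £50

Pre-subsidy: 34 - 2P = -14 + 6P gives P* = 6, Q* = 22.
With the subsidy, sellers receive Ps = Pb + 2 for each unit, where Pb is the price buyers pay.
Supply in terms of Pb becomes Qs = -14 + 6(Pb + 2) = -2 + 6Pb. Setting this equal to demand: 34 - 2Pb = -2 + 6Pb, so Pb = 4.5.
Sellers receive Ps = 4.5 + 2 = 6.5; Q' = 34 − 2·4.5 = 25.
Government outlay = subsidy × quantity = 2 × 25 = 50.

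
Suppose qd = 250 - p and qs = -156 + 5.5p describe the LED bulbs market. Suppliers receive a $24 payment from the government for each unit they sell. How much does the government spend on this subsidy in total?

Pre-subsidy: 250 - p = -156 + 5.5p gives p* = 812/13, q* = 2438/13.
With the subsidy, sellers receive ps = pb + 24 for each unit, where pb is the price buyers pay.
Supply in terms of pb becomes qs = -156 + 5.5(pb + 24) = -24 + 5.5pb. Setting this equal to demand: 250 - pb = -24 + 5.5pb, so pb = 548/13.
Sellers receive ps = 548/13 + 24 = 860/13; q' = 250 − 1·(548/13) = 2702/13.
Government outlay = subsidy × quantity = 24 × 2702/13 = 64848/13.

Government cost = 64848/13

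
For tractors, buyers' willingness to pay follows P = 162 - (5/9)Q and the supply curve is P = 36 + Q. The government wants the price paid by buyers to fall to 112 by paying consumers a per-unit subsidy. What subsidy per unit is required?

At a buyer price of 112, quantity demanded is 291.6 − 1.8·112 = 90.
Sellers supply 90 only when they receive Ps = 36 + 1·90 = 126.
s = Ps − Pb = 126 − 112 = 14.

Required subsidy s = 14 per unit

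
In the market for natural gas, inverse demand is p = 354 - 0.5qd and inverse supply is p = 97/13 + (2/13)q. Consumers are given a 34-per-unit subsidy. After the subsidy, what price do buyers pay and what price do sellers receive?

Buyers pay 63; sellers receive 97

Pre-subsidy: 354 - 0.5q = 97/13 + (2/13)q gives q* = 530 and p* = 89.
With the rebate, buyers effectively pay pb = ps − 34, where ps is the price sellers receive.
On the curves, pb = 354 - 0.5q and ps = 97/13 + (2/13)q; the wedge ps − pb = 34 gives 97/13 + (2/13)q − (354 - 0.5q) = 34, so q' = 582.
Then pb = 354 − 0.5·582 = 63 and ps = 97/13 + (2/13)·582 = 97.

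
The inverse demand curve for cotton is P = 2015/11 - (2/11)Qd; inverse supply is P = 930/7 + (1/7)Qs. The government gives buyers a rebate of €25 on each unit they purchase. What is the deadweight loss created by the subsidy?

Deadweight loss = €962.5

Pre-subsidy: 2015/11 - (2/11)Q = 930/7 + (1/7)Q gives Q* = 155 and P* = 155.
With the rebate, buyers effectively pay Pb = Ps − 25, where Ps is the price sellers receive.
On the curves, Pb = 2015/11 - (2/11)Q and Ps = 930/7 + (1/7)Q; the wedge Ps − Pb = 25 gives 930/7 + (1/7)Q − (2015/11 - (2/11)Q) = 25, so Q' = 232.
Then Pb = 2015/11 − (2/11)·232 = 141 and Ps = 930/7 + (1/7)·232 = 166.
The subsidy expands output by 232 − 155 = 77 past the efficient level; on those units the gap between marginal cost and willingness to pay runs from 0 up to 25.
DWL = ½ × 25 × 77 = 962.5.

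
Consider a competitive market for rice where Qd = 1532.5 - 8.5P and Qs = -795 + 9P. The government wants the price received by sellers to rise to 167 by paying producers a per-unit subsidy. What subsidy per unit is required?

Required subsidy s = 70 per unit

At a seller price of 167, quantity supplied is -795 + 9·167 = 708.
Buyers absorb 708 only when they pay Pb with 1532.5 − 8.5·Pb = 708, i.e. Pb = 97.
s = Ps − Pb = 167 − 97 = 70.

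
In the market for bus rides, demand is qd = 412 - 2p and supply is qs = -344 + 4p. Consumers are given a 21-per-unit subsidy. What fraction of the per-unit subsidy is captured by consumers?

Consumer share = 2/3

Pre-subsidy: 412 - 2p = -344 + 4p gives p* = 126, q* = 160.
With the rebate, buyers effectively pay pb = ps − 21, where ps is the price sellers receive.
Demand in terms of ps becomes qd = 412 − 2(ps − 21) = 454 - 2ps. Setting this equal to supply: 454 - 2ps = -344 + 4ps, so ps = 133.
Buyers pay pb = 133 − 21 = 112; q' = -344 + 4·133 = 188.
Buyers' price falls by p* − pb = 126 − 112 = 14; sellers' price rises by ps − p* = 133 − 126 = 7.
So consumers capture 14/21 = 2/3 of each unit of subsidy.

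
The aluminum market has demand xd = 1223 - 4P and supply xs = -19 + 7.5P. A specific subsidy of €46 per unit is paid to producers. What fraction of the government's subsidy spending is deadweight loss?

DWL / government spending = 60/911

Pre-subsidy: 1223 - 4P = -19 + 7.5P gives P* = 108, x* = 791.
With the subsidy, sellers receive Ps = Pb + 46 for each unit, where Pb is the price buyers pay.
Supply in terms of Pb becomes xs = -19 + 7.5(Pb + 46) = 326 + 7.5Pb. Setting this equal to demand: 1223 - 4Pb = 326 + 7.5Pb, so Pb = 78.
Sellers receive Ps = 78 + 46 = 124; x' = 1223 − 4·78 = 911.
ΔCS = ½(791 + 911)(108 − 78) = 25530; ΔPS = ½(791 + 911)(124 − 108) = 13616.
Government spending = 46 × 911 = 41906.
DWL = ½ × 46 × (911 − 791) = 2760; fraction = 2760 / 41906 = 60/911.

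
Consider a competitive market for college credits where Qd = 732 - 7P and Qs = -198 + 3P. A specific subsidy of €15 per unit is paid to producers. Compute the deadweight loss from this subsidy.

Deadweight loss = €236.25

Pre-subsidy: 732 - 7P = -198 + 3P gives P* = 93, Q* = 81.
With the subsidy, sellers receive Ps = Pb + 15 for each unit, where Pb is the price buyers pay.
Supply in terms of Pb becomes Qs = -198 + 3(Pb + 15) = -153 + 3Pb. Setting this equal to demand: 732 - 7Pb = -153 + 3Pb, so Pb = 88.5.
Sellers receive Ps = 88.5 + 15 = 103.5; Q' = 732 − 7·88.5 = 112.5.
The subsidy expands output by 112.5 − 81 = 31.5 past the efficient level; on those units the gap between marginal cost and willingness to pay runs from 0 up to 15.
DWL = ½ × 15 × 31.5 = 236.25.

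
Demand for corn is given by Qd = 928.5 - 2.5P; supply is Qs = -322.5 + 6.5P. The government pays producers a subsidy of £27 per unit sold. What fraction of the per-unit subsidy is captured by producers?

Producer share = 5/18

Pre-subsidy: 928.5 - 2.5P = -322.5 + 6.5P gives P* = 139, Q* = 581.
With the subsidy, sellers receive Ps = Pb + 27 for each unit, where Pb is the price buyers pay.
Supply in terms of Pb becomes Qs = -322.5 + 6.5(Pb + 27) = -147 + 6.5Pb. Setting this equal to demand: 928.5 - 2.5Pb = -147 + 6.5Pb, so Pb = 119.5.
Sellers receive Ps = 119.5 + 27 = 146.5; Q' = 928.5 − 2.5·119.5 = 629.75.
Buyers' price falls by P* − Pb = 139 − 119.5 = 19.5; sellers' price rises by Ps − P* = 146.5 − 139 = 7.5.
So producers capture 7.5/27 = 5/18 of each unit of subsidy.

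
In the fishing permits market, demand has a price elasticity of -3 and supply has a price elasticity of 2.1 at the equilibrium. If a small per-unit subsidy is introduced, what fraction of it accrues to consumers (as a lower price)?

Consumer share = 7/17

For a small subsidy around the equilibrium, the benefit split depends on the relative slopes, which at a point are proportional to the elasticities.
Buyer share = εs/(εs + |εd|) = 2.1/(2.1 + 3) = 7/17; seller share = |εd|/(εs + |εd|) = 10/17.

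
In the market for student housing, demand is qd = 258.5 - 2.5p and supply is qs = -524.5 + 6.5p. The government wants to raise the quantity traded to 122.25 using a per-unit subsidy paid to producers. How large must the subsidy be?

At q = 122.25, invert demand for the buyer price: pb = (258.5 − 122.25)/2.5 = 54.5; invert supply for the seller price: ps = (122.25 − (-524.5))/6.5 = 99.5.
The subsidy must fill the gap: s = ps − pb = 99.5 − 54.5 = 45.

Required subsidy s = 45 per unit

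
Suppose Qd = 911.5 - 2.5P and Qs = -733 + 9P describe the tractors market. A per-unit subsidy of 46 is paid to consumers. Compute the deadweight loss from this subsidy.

Pre-subsidy: 911.5 - 2.5P = -733 + 9P gives P* = 143, Q* = 554.
With the rebate, buyers effectively pay Pb = Ps − 46, where Ps is the price sellers receive.
Demand in terms of Ps becomes Qd = 911.5 − 2.5(Ps − 46) = 1026.5 - 2.5Ps. Setting this equal to supply: 1026.5 - 2.5Ps = -733 + 9Ps, so Ps = 153.
Buyers pay Pb = 153 − 46 = 107; Q' = -733 + 9·153 = 644.
The subsidy expands output by 644 − 554 = 90 past the efficient level; on those units the gap between marginal cost and willingness to pay runs from 0 up to 46.
DWL = ½ × 46 × 90 = 2070.

Deadweight loss = 2070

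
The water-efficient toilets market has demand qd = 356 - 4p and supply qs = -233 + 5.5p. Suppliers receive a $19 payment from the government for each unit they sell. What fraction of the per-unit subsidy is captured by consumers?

Consumer share = 11/19

Pre-subsidy: 356 - 4p = -233 + 5.5p gives p* = 62, q* = 108.
With the subsidy, sellers receive ps = pb + 19 for each unit, where pb is the price buyers pay.
Supply in terms of pb becomes qs = -233 + 5.5(pb + 19) = -128.5 + 5.5pb. Setting this equal to demand: 356 - 4pb = -128.5 + 5.5pb, so pb = 51.
Sellers receive ps = 51 + 19 = 70; q' = 356 − 4·51 = 152.
Buyers' price falls by p* − pb = 62 − 51 = 11; sellers' price rises by ps − p* = 70 − 62 = 8.
So consumers capture 11/19 = 11/19 of each unit of subsidy.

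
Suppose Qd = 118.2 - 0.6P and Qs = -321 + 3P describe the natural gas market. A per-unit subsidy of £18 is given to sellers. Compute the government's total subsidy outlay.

Government cost = £972

Pre-subsidy: 118.2 - 0.6P = -321 + 3P gives P* = 122, Q* = 45.
With the subsidy, sellers receive Ps = Pb + 18 for each unit, where Pb is the price buyers pay.
Supply in terms of Pb becomes Qs = -321 + 3(Pb + 18) = -267 + 3Pb. Setting this equal to demand: 118.2 - 0.6Pb = -267 + 3Pb, so Pb = 107.
Sellers receive Ps = 107 + 18 = 125; Q' = 118.2 − 0.6·107 = 54.
Government outlay = subsidy × quantity = 18 × 54 = 972.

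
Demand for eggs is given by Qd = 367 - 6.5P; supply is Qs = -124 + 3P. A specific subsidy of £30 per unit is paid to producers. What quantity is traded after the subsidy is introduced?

Pre-subsidy: 367 - 6.5P = -124 + 3P gives P* = 982/19, Q* = 590/19.
With the subsidy, sellers receive Ps = Pb + 30 for each unit, where Pb is the price buyers pay.
Supply in terms of Pb becomes Qs = -124 + 3(Pb + 30) = -34 + 3Pb. Setting this equal to demand: 367 - 6.5Pb = -34 + 3Pb, so Pb = 802/19.
Sellers receive Ps = 802/19 + 30 = 1372/19; Q' = 367 − 6.5·(802/19) = 1760/19.

Q' = 1760/19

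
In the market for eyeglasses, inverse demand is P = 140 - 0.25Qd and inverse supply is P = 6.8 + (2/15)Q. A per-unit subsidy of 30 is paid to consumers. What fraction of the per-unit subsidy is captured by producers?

Producer share = 8/23

Pre-subsidy: 140 - 0.25Q = 6.8 + (2/15)Q gives Q* = 7992/23 and P* = 1222/23.
With the rebate, buyers effectively pay Pb = Ps − 30, where Ps is the price sellers receive.
On the curves, Pb = 140 - 0.25Q and Ps = 6.8 + (2/15)Q; the wedge Ps − Pb = 30 gives 6.8 + (2/15)Q − (140 - 0.25Q) = 30, so Q' = 9792/23.
Then Pb = 140 − 0.25·(9792/23) = 772/23 and Ps = 6.8 + (2/15)·(9792/23) = 1462/23.
Buyers' price falls by P* − Pb = 1222/23 − 772/23 = 450/23; sellers' price rises by Ps − P* = 1462/23 − 1222/23 = 240/23.
So producers capture (240/23)/30 = 8/23 of each unit of subsidy.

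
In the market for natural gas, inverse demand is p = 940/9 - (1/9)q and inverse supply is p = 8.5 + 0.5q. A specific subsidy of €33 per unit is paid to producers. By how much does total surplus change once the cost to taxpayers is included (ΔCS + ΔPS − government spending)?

Pre-subsidy: 940/9 - (1/9)q = 8.5 + 0.5q gives q* = 157 and p* = 87.
With the subsidy, sellers receive ps = pb + 33 for each unit, where pb is the price buyers pay.
On the curves, pb = 940/9 - (1/9)q and ps = 8.5 + 0.5q; the wedge ps − pb = 33 gives 8.5 + 0.5q − (940/9 - (1/9)q) = 33, so q' = 211.
Then pb = 940/9 − (1/9)·211 = 81 and ps = 8.5 + 0.5·211 = 114.
ΔCS = ½(157 + 211)(87 − 81) = 1104; ΔPS = ½(157 + 211)(114 − 87) = 4968.
Government spending = 33 × 211 = 6963.
Net change = 1104 + 4968 − 6963 = -891. The loss equals the DWL triangle ½·33·54.

Net change in total surplus = -€891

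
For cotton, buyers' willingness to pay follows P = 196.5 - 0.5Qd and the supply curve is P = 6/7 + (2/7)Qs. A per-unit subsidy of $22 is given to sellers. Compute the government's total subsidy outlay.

Government cost = $6094

Pre-subsidy: 196.5 - 0.5Q = 6/7 + (2/7)Q gives Q* = 249 and P* = 72.
With the subsidy, sellers receive Ps = Pb + 22 for each unit, where Pb is the price buyers pay.
On the curves, Pb = 196.5 - 0.5Q and Ps = 6/7 + (2/7)Q; the wedge Ps − Pb = 22 gives 6/7 + (2/7)Q − (196.5 - 0.5Q) = 22, so Q' = 277.
Then Pb = 196.5 − 0.5·277 = 58 and Ps = 6/7 + (2/7)·277 = 80.
Government outlay = subsidy × quantity = 22 × 277 = 6094.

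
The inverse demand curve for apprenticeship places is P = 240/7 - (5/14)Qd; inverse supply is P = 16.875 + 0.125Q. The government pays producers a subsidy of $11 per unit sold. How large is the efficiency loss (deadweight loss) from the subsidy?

Pre-subsidy: 240/7 - (5/14)Q = 16.875 + 0.125Q gives Q* = 325/9 and P* = 385/18.
With the subsidy, sellers receive Ps = Pb + 11 for each unit, where Pb is the price buyers pay.
On the curves, Pb = 240/7 - (5/14)Q and Ps = 16.875 + 0.125Q; the wedge Ps − Pb = 11 gives 16.875 + 0.125Q − (240/7 - (5/14)Q) = 11, so Q' = 1591/27.
Then Pb = 240/7 − (5/14)·(1591/27) = 715/54 and Ps = 16.875 + 0.125·(1591/27) = 1309/54.
The subsidy expands output by 1591/27 − 325/9 = 616/27 past the efficient level; on those units the gap between marginal cost and willingness to pay runs from 0 up to 11.
DWL = ½ × 11 × 616/27 = 3388/27.

Deadweight loss = 3388/27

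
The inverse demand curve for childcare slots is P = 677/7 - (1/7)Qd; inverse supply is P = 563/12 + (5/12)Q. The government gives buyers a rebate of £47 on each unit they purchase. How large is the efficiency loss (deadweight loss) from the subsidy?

Pre-subsidy: 677/7 - (1/7)Q = 563/12 + (5/12)Q gives Q* = 89 and P* = 84.
With the rebate, buyers effectively pay Pb = Ps − 47, where Ps is the price sellers receive.
On the curves, Pb = 677/7 - (1/7)Q and Ps = 563/12 + (5/12)Q; the wedge Ps − Pb = 47 gives 563/12 + (5/12)Q − (677/7 - (1/7)Q) = 47, so Q' = 173.
Then Pb = 677/7 − (1/7)·173 = 72 and Ps = 563/12 + (5/12)·173 = 119.
The subsidy expands output by 173 − 89 = 84 past the efficient level; on those units the gap between marginal cost and willingness to pay runs from 0 up to 47.
DWL = ½ × 47 × 84 = 1974.

Deadweight loss = £1974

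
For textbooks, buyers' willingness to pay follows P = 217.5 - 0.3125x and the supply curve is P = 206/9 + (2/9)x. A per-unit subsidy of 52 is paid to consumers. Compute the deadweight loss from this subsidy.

Pre-subsidy: 217.5 - 0.3125x = 206/9 + (2/9)x gives x* = 28024/77 and P* = 7990/77.
With the rebate, buyers effectively pay Pb = Ps − 52, where Ps is the price sellers receive.
On the curves, Pb = 217.5 - 0.3125x and Ps = 206/9 + (2/9)x; the wedge Ps − Pb = 52 gives 206/9 + (2/9)x − (217.5 - 0.3125x) = 52, so x' = 35512/77.
Then Pb = 217.5 − 0.3125·(35512/77) = 5650/77 and Ps = 206/9 + (2/9)·(35512/77) = 9654/77.
The subsidy expands output by 35512/77 − 28024/77 = 7488/77 past the efficient level; on those units the gap between marginal cost and willingness to pay runs from 0 up to 52.
DWL = ½ × 52 × 7488/77 = 194688/77.

Deadweight loss = 194688/77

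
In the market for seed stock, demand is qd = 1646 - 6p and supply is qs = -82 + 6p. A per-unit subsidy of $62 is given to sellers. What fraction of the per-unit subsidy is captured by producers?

Pre-subsidy: 1646 - 6p = -82 + 6p gives p* = 144, q* = 782.
With the subsidy, sellers receive ps = pb + 62 for each unit, where pb is the price buyers pay.
Supply in terms of pb becomes qs = -82 + 6(pb + 62) = 290 + 6pb. Setting this equal to demand: 1646 - 6pb = 290 + 6pb, so pb = 113.
Sellers receive ps = 113 + 62 = 175; q' = 1646 − 6·113 = 968.
Buyers' price falls by p* − pb = 144 − 113 = 31; sellers' price rises by ps − p* = 175 − 144 = 31.
So producers capture 31/62 = 0.5 of each unit of subsidy.

Producer share = 0.5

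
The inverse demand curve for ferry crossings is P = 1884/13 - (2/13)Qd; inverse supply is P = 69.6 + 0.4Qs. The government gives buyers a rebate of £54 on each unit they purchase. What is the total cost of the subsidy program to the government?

Government cost = £12609

Pre-subsidy: 1884/13 - (2/13)Q = 69.6 + 0.4Q gives Q* = 136 and P* = 124.
With the rebate, buyers effectively pay Pb = Ps − 54, where Ps is the price sellers receive.
On the curves, Pb = 1884/13 - (2/13)Q and Ps = 69.6 + 0.4Q; the wedge Ps − Pb = 54 gives 69.6 + 0.4Q − (1884/13 - (2/13)Q) = 54, so Q' = 233.5.
Then Pb = 1884/13 − (2/13)·233.5 = 109 and Ps = 69.6 + 0.4·233.5 = 163.
Government outlay = subsidy × quantity = 54 × 233.5 = 12609.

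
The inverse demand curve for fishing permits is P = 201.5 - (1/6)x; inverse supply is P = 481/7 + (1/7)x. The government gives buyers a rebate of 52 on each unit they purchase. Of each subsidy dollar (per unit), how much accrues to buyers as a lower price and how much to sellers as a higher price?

Buyers gain 28 per unit; sellers gain 24 per unit

Pre-subsidy: 201.5 - (1/6)x = 481/7 + (1/7)x gives x* = 429 and P* = 130.
With the rebate, buyers effectively pay Pb = Ps − 52, where Ps is the price sellers receive.
On the curves, Pb = 201.5 - (1/6)x and Ps = 481/7 + (1/7)x; the wedge Ps − Pb = 52 gives 481/7 + (1/7)x − (201.5 - (1/6)x) = 52, so x' = 597.
Then Pb = 201.5 − (1/6)·597 = 102 and Ps = 481/7 + (1/7)·597 = 154.
Buyers' price falls by P* − Pb = 130 − 102 = 28; sellers' price rises by Ps − P* = 154 − 130 = 24.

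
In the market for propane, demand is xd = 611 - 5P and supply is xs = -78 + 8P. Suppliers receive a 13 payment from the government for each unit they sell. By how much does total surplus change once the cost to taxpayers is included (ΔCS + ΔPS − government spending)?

Net change in total surplus = -260

Pre-subsidy: 611 - 5P = -78 + 8P gives P* = 53, x* = 346.
With the subsidy, sellers receive Ps = Pb + 13 for each unit, where Pb is the price buyers pay.
Supply in terms of Pb becomes xs = -78 + 8(Pb + 13) = 26 + 8Pb. Setting this equal to demand: 611 - 5Pb = 26 + 8Pb, so Pb = 45.
Sellers receive Ps = 45 + 13 = 58; x' = 611 − 5·45 = 386.
ΔCS = ½(346 + 386)(53 − 45) = 2928; ΔPS = ½(346 + 386)(58 − 53) = 1830.
Government spending = 13 × 386 = 5018.
Net change = 2928 + 1830 − 5018 = -260. The loss equals the DWL triangle ½·13·40.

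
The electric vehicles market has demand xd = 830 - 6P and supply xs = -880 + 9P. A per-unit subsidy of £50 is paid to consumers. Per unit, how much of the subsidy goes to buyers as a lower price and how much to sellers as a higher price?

Buyers gain £30 per unit; sellers gain £20 per unit

Pre-subsidy: 830 - 6P = -880 + 9P gives P* = 114, x* = 146.
With the rebate, buyers effectively pay Pb = Ps − 50, where Ps is the price sellers receive.
Demand in terms of Ps becomes xd = 830 − 6(Ps − 50) = 1130 - 6Ps. Setting this equal to supply: 1130 - 6Ps = -880 + 9Ps, so Ps = 134.
Buyers pay Pb = 134 − 50 = 84; x' = -880 + 9·134 = 326.
Buyers' price falls by P* − Pb = 114 − 84 = 30; sellers' price rises by Ps − P* = 134 − 114 = 20.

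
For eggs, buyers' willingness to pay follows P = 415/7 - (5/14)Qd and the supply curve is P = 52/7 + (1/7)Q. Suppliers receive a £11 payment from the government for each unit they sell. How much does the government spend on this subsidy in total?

Government cost = 9680/7

Pre-subsidy: 415/7 - (5/14)Q = 52/7 + (1/7)Q gives Q* = 726/7 and P* = 1090/49.
With the subsidy, sellers receive Ps = Pb + 11 for each unit, where Pb is the price buyers pay.
On the curves, Pb = 415/7 - (5/14)Q and Ps = 52/7 + (1/7)Q; the wedge Ps − Pb = 11 gives 52/7 + (1/7)Q − (415/7 - (5/14)Q) = 11, so Q' = 880/7.
Then Pb = 415/7 − (5/14)·(880/7) = 705/49 and Ps = 52/7 + (1/7)·(880/7) = 1244/49.
Government outlay = subsidy × quantity = 11 × 880/7 = 9680/7.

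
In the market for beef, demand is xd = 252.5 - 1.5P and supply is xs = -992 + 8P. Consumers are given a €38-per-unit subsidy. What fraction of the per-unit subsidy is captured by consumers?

Consumer share = 16/19

Pre-subsidy: 252.5 - 1.5P = -992 + 8P gives P* = 131, x* = 56.
With the rebate, buyers effectively pay Pb = Ps − 38, where Ps is the price sellers receive.
Demand in terms of Ps becomes xd = 252.5 − 1.5(Ps − 38) = 309.5 - 1.5Ps. Setting this equal to supply: 309.5 - 1.5Ps = -992 + 8Ps, so Ps = 137.
Buyers pay Pb = 137 − 38 = 99; x' = -992 + 8·137 = 104.
Buyers' price falls by P* − Pb = 131 − 99 = 32; sellers' price rises by Ps − P* = 137 − 131 = 6.
So consumers capture 32/38 = 16/19 of each unit of subsidy.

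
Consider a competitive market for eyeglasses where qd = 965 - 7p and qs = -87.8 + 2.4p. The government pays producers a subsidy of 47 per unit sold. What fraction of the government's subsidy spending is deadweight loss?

Pre-subsidy: 965 - 7p = -87.8 + 2.4p gives p* = 112, q* = 181.
With the subsidy, sellers receive ps = pb + 47 for each unit, where pb is the price buyers pay.
Supply in terms of pb becomes qs = -87.8 + 2.4(pb + 47) = 25 + 2.4pb. Setting this equal to demand: 965 - 7pb = 25 + 2.4pb, so pb = 100.
Sellers receive ps = 100 + 47 = 147; q' = 965 − 7·100 = 265.
ΔCS = ½(181 + 265)(112 − 100) = 2676; ΔPS = ½(181 + 265)(147 − 112) = 7805.
Government spending = 47 × 265 = 12455.
DWL = ½ × 47 × (265 − 181) = 1974; fraction = 1974 / 12455 = 42/265.

DWL / government spending = 42/265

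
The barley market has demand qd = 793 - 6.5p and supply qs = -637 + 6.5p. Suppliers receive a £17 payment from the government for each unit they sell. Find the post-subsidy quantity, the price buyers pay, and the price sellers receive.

q' = 133.25; buyers pay £101.5; sellers receive £118.5

Pre-subsidy: 793 - 6.5p = -637 + 6.5p gives p* = 110, q* = 78.
With the subsidy, sellers receive ps = pb + 17 for each unit, where pb is the price buyers pay.
Supply in terms of pb becomes qs = -637 + 6.5(pb + 17) = -526.5 + 6.5pb. Setting this equal to demand: 793 - 6.5pb = -526.5 + 6.5pb, so pb = 101.5.
Sellers receive ps = 101.5 + 17 = 118.5; q' = 793 − 6.5·101.5 = 133.25.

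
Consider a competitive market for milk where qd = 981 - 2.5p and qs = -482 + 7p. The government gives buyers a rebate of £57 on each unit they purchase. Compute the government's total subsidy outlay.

Government cost = £39957

Pre-subsidy: 981 - 2.5p = -482 + 7p gives p* = 154, q* = 596.
With the rebate, buyers effectively pay pb = ps − 57, where ps is the price sellers receive.
Demand in terms of ps becomes qd = 981 − 2.5(ps − 57) = 1123.5 - 2.5ps. Setting this equal to supply: 1123.5 - 2.5ps = -482 + 7ps, so ps = 169.
Buyers pay pb = 169 − 57 = 112; q' = -482 + 7·169 = 701.
Government outlay = subsidy × quantity = 57 × 701 = 39957.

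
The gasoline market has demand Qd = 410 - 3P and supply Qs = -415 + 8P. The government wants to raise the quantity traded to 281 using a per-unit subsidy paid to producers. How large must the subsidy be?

At Q = 281, invert demand for the buyer price: Pb = (410 − 281)/3 = 43; invert supply for the seller price: Ps = (281 − (-415))/8 = 87.
The subsidy must fill the gap: s = Ps − Pb = 87 − 43 = 44.

Required subsidy s = 44 per unit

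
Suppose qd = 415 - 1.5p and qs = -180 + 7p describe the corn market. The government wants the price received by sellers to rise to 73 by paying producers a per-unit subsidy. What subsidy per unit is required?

Required subsidy s = 17 per unit

At a seller price of 73, quantity supplied is -180 + 7·73 = 331.
Buyers absorb 331 only when they pay pb with 415 − 1.5·pb = 331, i.e. pb = 56.
s = ps − pb = 73 − 56 = 17.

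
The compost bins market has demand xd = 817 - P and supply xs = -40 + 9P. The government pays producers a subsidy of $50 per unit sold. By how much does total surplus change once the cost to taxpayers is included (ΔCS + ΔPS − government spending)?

Net change in total surplus = -$1125

Pre-subsidy: 817 - P = -40 + 9P gives P* = 85.7, x* = 731.3.
With the subsidy, sellers receive Ps = Pb + 50 for each unit, where Pb is the price buyers pay.
Supply in terms of Pb becomes xs = -40 + 9(Pb + 50) = 410 + 9Pb. Setting this equal to demand: 817 - Pb = 410 + 9Pb, so Pb = 40.7.
Sellers receive Ps = 40.7 + 50 = 90.7; x' = 817 − 1·40.7 = 776.3.
ΔCS = ½(731.3 + 776.3)(85.7 − 40.7) = 33921; ΔPS = ½(731.3 + 776.3)(90.7 − 85.7) = 3769.
Government spending = 50 × 776.3 = 38815.
Net change = 33921 + 3769 − 38815 = -1125. The loss equals the DWL triangle ½·50·45.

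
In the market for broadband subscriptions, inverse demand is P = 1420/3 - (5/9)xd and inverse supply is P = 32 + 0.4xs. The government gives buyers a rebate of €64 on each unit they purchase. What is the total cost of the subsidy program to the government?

Pre-subsidy: 1420/3 - (5/9)x = 32 + 0.4x gives x* = 19860/43 and P* = 9320/43.
With the rebate, buyers effectively pay Pb = Ps − 64, where Ps is the price sellers receive.
On the curves, Pb = 1420/3 - (5/9)x and Ps = 32 + 0.4x; the wedge Ps − Pb = 64 gives 32 + 0.4x − (1420/3 - (5/9)x) = 64, so x' = 22740/43.
Then Pb = 1420/3 − (5/9)·(22740/43) = 7720/43 and Ps = 32 + 0.4·(22740/43) = 10472/43.
Government outlay = subsidy × quantity = 64 × 22740/43 = 1455360/43.

Government cost = 1455360/43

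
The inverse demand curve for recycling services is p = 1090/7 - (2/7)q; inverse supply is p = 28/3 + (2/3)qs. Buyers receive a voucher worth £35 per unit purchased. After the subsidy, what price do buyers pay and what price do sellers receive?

Buyers pay £101.3; sellers receive £136.3

Pre-subsidy: 1090/7 - (2/7)q = 28/3 + (2/3)q gives q* = 153.7 and p* = 111.8.
With the rebate, buyers effectively pay pb = ps − 35, where ps is the price sellers receive.
On the curves, pb = 1090/7 - (2/7)q and ps = 28/3 + (2/3)q; the wedge ps − pb = 35 gives 28/3 + (2/3)q − (1090/7 - (2/7)q) = 35, so q' = 190.45.
Then pb = 1090/7 − (2/7)·190.45 = 101.3 and ps = 28/3 + (2/3)·190.45 = 136.3.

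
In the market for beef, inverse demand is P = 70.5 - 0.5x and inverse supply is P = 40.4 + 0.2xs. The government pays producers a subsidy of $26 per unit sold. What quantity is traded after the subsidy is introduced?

x' = 561/7

Pre-subsidy: 70.5 - 0.5x = 40.4 + 0.2x gives x* = 43 and P* = 49.
With the subsidy, sellers receive Ps = Pb + 26 for each unit, where Pb is the price buyers pay.
On the curves, Pb = 70.5 - 0.5x and Ps = 40.4 + 0.2x; the wedge Ps − Pb = 26 gives 40.4 + 0.2x − (70.5 - 0.5x) = 26, so x' = 561/7.
Then Pb = 70.5 − 0.5·(561/7) = 213/7 and Ps = 40.4 + 0.2·(561/7) = 395/7.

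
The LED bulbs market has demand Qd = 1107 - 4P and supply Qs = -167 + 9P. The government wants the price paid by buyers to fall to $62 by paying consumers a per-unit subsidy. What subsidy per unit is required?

At a buyer price of 62, quantity demanded is 1107 − 4·62 = 859.
Sellers supply 859 only when they receive Ps with -167 + 9·Ps = 859, i.e. Ps = 114.
s = Ps − Pb = 114 − 62 = 52.

Required subsidy s = $52 per unit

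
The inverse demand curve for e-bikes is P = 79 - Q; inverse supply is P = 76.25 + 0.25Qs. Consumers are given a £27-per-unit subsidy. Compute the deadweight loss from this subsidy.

Deadweight loss = £291.6

Pre-subsidy: 79 - Q = 76.25 + 0.25Q gives Q* = 2.2 and P* = 76.8.
With the rebate, buyers effectively pay Pb = Ps − 27, where Ps is the price sellers receive.
On the curves, Pb = 79 - Q and Ps = 76.25 + 0.25Q; the wedge Ps − Pb = 27 gives 76.25 + 0.25Q − (79 - Q) = 27, so Q' = 23.8.
Then Pb = 79 − 1·23.8 = 55.2 and Ps = 76.25 + 0.25·23.8 = 82.2.
The subsidy expands output by 23.8 − 2.2 = 21.6 past the efficient level; on those units the gap between marginal cost and willingness to pay runs from 0 up to 27.
DWL = ½ × 27 × 21.6 = 291.6.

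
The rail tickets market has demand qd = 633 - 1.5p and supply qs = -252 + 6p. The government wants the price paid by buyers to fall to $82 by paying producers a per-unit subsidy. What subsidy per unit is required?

At a buyer price of 82, quantity demanded is 633 − 1.5·82 = 510.
Sellers supply 510 only when they receive ps with -252 + 6·ps = 510, i.e. ps = 127.
s = ps − pb = 127 − 82 = 45.

Required subsidy s = $45 per unit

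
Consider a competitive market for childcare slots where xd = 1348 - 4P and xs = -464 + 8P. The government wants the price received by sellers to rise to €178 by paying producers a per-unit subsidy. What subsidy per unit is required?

Required subsidy s = €81 per unit

At a seller price of 178, quantity supplied is -464 + 8·178 = 960.
Buyers absorb 960 only when they pay Pb with 1348 − 4·Pb = 960, i.e. Pb = 97.
s = Ps − Pb = 178 − 97 = 81.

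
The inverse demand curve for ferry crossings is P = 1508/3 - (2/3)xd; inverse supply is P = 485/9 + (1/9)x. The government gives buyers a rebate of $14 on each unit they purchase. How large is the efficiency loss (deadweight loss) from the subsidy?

Pre-subsidy: 1508/3 - (2/3)x = 485/9 + (1/9)x gives x* = 577 and P* = 118.
With the rebate, buyers effectively pay Pb = Ps − 14, where Ps is the price sellers receive.
On the curves, Pb = 1508/3 - (2/3)x and Ps = 485/9 + (1/9)x; the wedge Ps − Pb = 14 gives 485/9 + (1/9)x − (1508/3 - (2/3)x) = 14, so x' = 595.
Then Pb = 1508/3 − (2/3)·595 = 106 and Ps = 485/9 + (1/9)·595 = 120.
The subsidy expands output by 595 − 577 = 18 past the efficient level; on those units the gap between marginal cost and willingness to pay runs from 0 up to 14.
DWL = ½ × 14 × 18 = 126.

Deadweight loss = $126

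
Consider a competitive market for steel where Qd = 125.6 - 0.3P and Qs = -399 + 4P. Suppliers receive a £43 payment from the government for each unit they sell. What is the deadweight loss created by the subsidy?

Pre-subsidy: 125.6 - 0.3P = -399 + 4P gives P* = 122, Q* = 89.
With the subsidy, sellers receive Ps = Pb + 43 for each unit, where Pb is the price buyers pay.
Supply in terms of Pb becomes Qs = -399 + 4(Pb + 43) = -227 + 4Pb. Setting this equal to demand: 125.6 - 0.3Pb = -227 + 4Pb, so Pb = 82.
Sellers receive Ps = 82 + 43 = 125; Q' = 125.6 − 0.3·82 = 101.
The subsidy expands output by 101 − 89 = 12 past the efficient level; on those units the gap between marginal cost and willingness to pay runs from 0 up to 43.
DWL = ½ × 43 × 12 = 258.

Deadweight loss = £258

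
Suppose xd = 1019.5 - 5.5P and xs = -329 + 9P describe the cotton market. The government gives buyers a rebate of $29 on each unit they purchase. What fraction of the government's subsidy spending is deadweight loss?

Pre-subsidy: 1019.5 - 5.5P = -329 + 9P gives P* = 93, x* = 508.
With the rebate, buyers effectively pay Pb = Ps − 29, where Ps is the price sellers receive.
Demand in terms of Ps becomes xd = 1019.5 − 5.5(Ps − 29) = 1179 - 5.5Ps. Setting this equal to supply: 1179 - 5.5Ps = -329 + 9Ps, so Ps = 104.
Buyers pay Pb = 104 − 29 = 75; x' = -329 + 9·104 = 607.
ΔCS = ½(508 + 607)(93 − 75) = 10035; ΔPS = ½(508 + 607)(104 − 93) = 6132.5.
Government spending = 29 × 607 = 17603.
DWL = ½ × 29 × (607 − 508) = 1435.5; fraction = 1435.5 / 17603 = 99/1214.

DWL / government spending = 99/1214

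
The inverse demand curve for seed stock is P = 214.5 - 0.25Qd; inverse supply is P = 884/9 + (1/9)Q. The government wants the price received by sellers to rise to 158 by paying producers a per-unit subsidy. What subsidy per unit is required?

At a seller price of 158, quantity supplied is -884 + 9·158 = 538.
Buyers absorb 538 only when they pay Pb = 214.5 − 0.25·538 = 80.
s = Ps − Pb = 158 − 80 = 78.

Required subsidy s = 78 per unit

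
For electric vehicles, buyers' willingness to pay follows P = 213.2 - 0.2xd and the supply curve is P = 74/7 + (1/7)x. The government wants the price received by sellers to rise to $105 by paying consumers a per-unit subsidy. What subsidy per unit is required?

At a seller price of 105, quantity supplied is -74 + 7·105 = 661.
Buyers absorb 661 only when they pay Pb = 213.2 − 0.2·661 = 81.
s = Ps − Pb = 105 − 81 = 24.

Required subsidy s = $24 per unit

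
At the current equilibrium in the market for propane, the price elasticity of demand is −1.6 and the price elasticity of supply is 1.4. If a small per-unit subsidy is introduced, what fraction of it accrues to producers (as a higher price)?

Producer share = 8/15

For a small subsidy around the equilibrium, the benefit split depends on the relative slopes, which at a point are proportional to the elasticities.
Buyer share = εs/(εs + |εd|) = 1.4/(1.4 + 1.6) = 7/15; seller share = |εd|/(εs + |εd|) = 8/15.
So producers capture 8/15 of the subsidy.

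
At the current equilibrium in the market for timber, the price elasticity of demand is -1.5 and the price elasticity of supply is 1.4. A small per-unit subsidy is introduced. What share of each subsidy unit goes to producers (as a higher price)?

For a small subsidy around the equilibrium, the benefit split depends on the relative slopes, which at a point are proportional to the elasticities.
Buyer share = εs/(εs + |εd|) = 1.4/(1.4 + 1.5) = 14/29; seller share = |εd|/(εs + |εd|) = 15/29.
So producers capture 15/29 of the subsidy.

Producer share = 15/29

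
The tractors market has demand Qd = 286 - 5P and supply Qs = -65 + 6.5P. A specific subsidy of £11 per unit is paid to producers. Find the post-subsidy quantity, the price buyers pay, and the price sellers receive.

Q' = 3783/23; buyers pay 559/23; sellers receive 812/23

Pre-subsidy: 286 - 5P = -65 + 6.5P gives P* = 702/23, Q* = 3068/23.
With the subsidy, sellers receive Ps = Pb + 11 for each unit, where Pb is the price buyers pay.
Supply in terms of Pb becomes Qs = -65 + 6.5(Pb + 11) = 6.5 + 6.5Pb. Setting this equal to demand: 286 - 5Pb = 6.5 + 6.5Pb, so Pb = 559/23.
Sellers receive Ps = 559/23 + 11 = 812/23; Q' = 286 − 5·(559/23) = 3783/23.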